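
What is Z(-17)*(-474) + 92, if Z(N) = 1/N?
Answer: 2038/17 ≈ 119.88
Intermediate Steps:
Z(-17)*(-474) + 92 = -474/(-17) + 92 = -1/17*(-474) + 92 = 474/17 + 92 = 2038/17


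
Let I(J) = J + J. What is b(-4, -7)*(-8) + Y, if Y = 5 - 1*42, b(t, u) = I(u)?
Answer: 75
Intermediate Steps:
I(J) = 2*J
b(t, u) = 2*u
Y = -37 (Y = 5 - 42 = -37)
b(-4, -7)*(-8) + Y = (2*(-7))*(-8) - 37 = -14*(-8) - 37 = 112 - 37 = 75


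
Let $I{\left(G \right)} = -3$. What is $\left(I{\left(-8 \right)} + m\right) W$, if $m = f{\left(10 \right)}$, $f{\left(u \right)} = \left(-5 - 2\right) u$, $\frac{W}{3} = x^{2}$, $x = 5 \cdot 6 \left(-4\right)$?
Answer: $-3153600$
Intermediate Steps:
$x = -120$ ($x = 30 \left(-4\right) = -120$)
$W = 43200$ ($W = 3 \left(-120\right)^{2} = 3 \cdot 14400 = 43200$)
$f{\left(u \right)} = - 7 u$
$m = -70$ ($m = \left(-7\right) 10 = -70$)
$\left(I{\left(-8 \right)} + m\right) W = \left(-3 - 70\right) 43200 = \left(-73\right) 43200 = -3153600$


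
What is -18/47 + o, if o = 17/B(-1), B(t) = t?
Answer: -817/47 ≈ -17.383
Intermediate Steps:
o = -17 (o = 17/(-1) = 17*(-1) = -17)
-18/47 + o = -18/47 - 17 = -817/47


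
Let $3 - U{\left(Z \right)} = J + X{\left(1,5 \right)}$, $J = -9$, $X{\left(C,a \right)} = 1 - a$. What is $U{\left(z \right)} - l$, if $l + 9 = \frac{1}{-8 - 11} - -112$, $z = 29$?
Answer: $- \frac{1652}{19} \approx -86.947$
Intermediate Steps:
$U{\left(Z \right)} = 16$ ($U{\left(Z \right)} = 3 - \left(-9 + \left(1 - 5\right)\right) = 3 - \left(-9 - 4\right) = 3 - -13 = 3 + 13 = 16$)
$l = \frac{1956}{19}$ ($l = -9 + \left(\frac{1}{-8 - 11} - -112\right) = -9 + \left(\frac{1}{-19} + 112\right) = -9 + \left(- \frac{1}{19} + 112\right) = -9 + \frac{2127}{19} = \frac{1956}{19} \approx 102.95$)
$U{\left(z \right)} - l = 16 - \frac{1956}{19} = - \frac{1652}{19}$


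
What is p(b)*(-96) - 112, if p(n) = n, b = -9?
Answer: 752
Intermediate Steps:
p(b)*(-96) - 112 = -9*(-96) - 112 = 864 - 112 = 752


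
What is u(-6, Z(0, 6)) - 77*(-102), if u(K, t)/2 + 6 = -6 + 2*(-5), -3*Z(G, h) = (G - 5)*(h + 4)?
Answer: 7810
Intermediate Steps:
Z(G, h) = -(-5 + G)*(4 + h)/3 (Z(G, h) = -(G - 5)*(h + 4)/3 = -(-5 + G)*(4 + h)/3)
u(K, t) = -44 (u(K, t) = -12 + 2*(-6 + 2*(-5)) = -12 + 2*(-6 - 10) = -12 + 2*(-16) = -12 - 32 = -44)
u(-6, Z(0, 6)) - 77*(-102) = -44 - 77*(-102) = -44 + 7854 = 7810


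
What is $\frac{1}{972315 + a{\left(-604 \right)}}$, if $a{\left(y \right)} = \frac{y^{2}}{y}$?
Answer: $\frac{1}{971711} \approx 1.0291 \cdot 10^{-6}$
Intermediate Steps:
$a{\left(y \right)} = y$
$\frac{1}{972315 + a{\left(-604 \right)}} = \frac{1}{972315 - 604} = \frac{1}{971711}$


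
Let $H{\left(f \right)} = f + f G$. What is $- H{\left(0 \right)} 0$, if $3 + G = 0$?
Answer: $0$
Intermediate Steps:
$G = -3$ ($G = -3 + 0 = -3$)
$H{\left(f \right)} = - 2 f$ ($H{\left(f \right)} = f + f \left(-3\right) = f - 3 f = - 2 f$)
$- H{\left(0 \right)} 0 = - \left(-2\right) 0 \cdot 0 = \left(-1\right) 0 \cdot 0 = 0 \cdot 0 = 0$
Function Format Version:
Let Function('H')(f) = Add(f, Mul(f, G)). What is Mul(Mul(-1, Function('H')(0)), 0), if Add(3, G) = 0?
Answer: 0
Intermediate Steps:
G = -3 (G = Add(-3, 0) = -3)
Function('H')(f) = Mul(-2, f) (Function('H')(f) = Add(f, Mul(f, -3)) = Add(f, Mul(-3, f)) = Mul(-2, f))
Mul(Mul(-1, Function('H')(0)), 0) = Mul(Mul(-1, Mul(-2, 0)), 0) = Mul(Mul(-1, 0), 0) = Mul(0, 0) = 0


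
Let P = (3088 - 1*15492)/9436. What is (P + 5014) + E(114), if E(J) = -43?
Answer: 1674784/337 ≈ 4969.7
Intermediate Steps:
P = -443/337 (P = (3088 - 15492)*(1/9436) = -12404*1/9436 = -443/337 ≈ -1.3145)
(P + 5014) + E(114) = (-443/337 + 5014) - 43 = 1689275/337 - 43 = 1674784/337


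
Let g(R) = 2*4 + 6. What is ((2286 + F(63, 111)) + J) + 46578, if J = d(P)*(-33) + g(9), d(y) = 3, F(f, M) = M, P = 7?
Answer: 48890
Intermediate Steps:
g(R) = 14 (g(R) = 8 + 6 = 14)
J = -85 (J = 3*(-33) + 14 = -99 + 14 = -85)
((2286 + F(63, 111)) + J) + 46578 = ((2286 + 111) - 85) + 46578 = (2397 - 85) + 46578 = 2312 + 46578 = 48890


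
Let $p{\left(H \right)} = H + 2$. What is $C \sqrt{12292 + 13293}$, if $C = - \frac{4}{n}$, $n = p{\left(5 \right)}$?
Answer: $- \frac{4 \sqrt{25585}}{7} \approx -91.402$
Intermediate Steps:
$p{\left(H \right)} = 2 + H$
$n = 7$ ($n = 2 + 5 = 7$)
$C = - \frac{4}{7} \approx -0.57143$
$C \sqrt{12292 + 13293} = - \frac{4 \sqrt{12292 + 13293}}{7} = - \frac{4 \sqrt{25585}}{7}$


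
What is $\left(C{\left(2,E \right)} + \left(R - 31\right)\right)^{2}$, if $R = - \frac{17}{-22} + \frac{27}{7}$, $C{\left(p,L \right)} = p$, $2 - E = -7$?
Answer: $\frac{14085009}{23716} \approx 593.9$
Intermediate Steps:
$E = 9$ ($E = 2 - -7 = 2 + 7 = 9$)
$R = \frac{713}{154}$ ($R = \left(-17\right) \left(- \frac{1}{22}\right) + 27 \cdot \frac{1}{7} = \frac{17}{22} + \frac{27}{7} = \frac{713}{154} \approx 4.6299$)
$\left(C{\left(2,E \right)} + \left(R - 31\right)\right)^{2} = \left(2 + \left(\frac{713}{154} - 31\right)\right)^{2} = \left(2 - \frac{4061}{154}\right)^{2} = \left(- \frac{3753}{154}\right)^{2} = \frac{14085009}{23716}$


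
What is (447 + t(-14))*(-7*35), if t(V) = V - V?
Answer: -109515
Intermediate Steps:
t(V) = 0
(447 + t(-14))*(-7*35) = (447 + 0)*(-7*35) = 447*(-245) = -109515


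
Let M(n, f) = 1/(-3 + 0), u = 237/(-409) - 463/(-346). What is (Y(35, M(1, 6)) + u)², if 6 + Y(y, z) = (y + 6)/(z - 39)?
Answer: 688131779494756/17427811163569 ≈ 39.485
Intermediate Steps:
u = 107365/141514 (u = 237*(-1/409) - 463*(-1/346) = -237/409 + 463/346 = 107365/141514 ≈ 0.75869)
M(n, f) = -⅓ (M(n, f) = 1/(-3) = -⅓)
Y(y, z) = -6 + (6 + y)/(-39 + z) (Y(y, z) = -6 + (y + 6)/(z - 39) = -6 + (6 + y)/(-39 + z))
(Y(35, M(1, 6)) + u)² = ((240 + 35 - 6*(-⅓))/(-39 - ⅓) + 107365/141514)² = ((240 + 35 + 2)/(-118/3) + 107365/141514)² = (-3/118*277 + 107365/141514)² = (-831/118 + 107365/141514)² = (-26232266/4174663)² = 688131779494756/17427811163569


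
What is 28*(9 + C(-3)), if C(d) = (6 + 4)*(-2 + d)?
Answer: -1148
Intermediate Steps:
C(d) = -20 + 10*d (C(d) = 10*(-2 + d) = -20 + 10*d)
28*(9 + C(-3)) = 28*(9 + (-20 + 10*(-3))) = 28*(9 + (-20 - 30)) = 28*(9 - 50) = 28*(-41) = -1148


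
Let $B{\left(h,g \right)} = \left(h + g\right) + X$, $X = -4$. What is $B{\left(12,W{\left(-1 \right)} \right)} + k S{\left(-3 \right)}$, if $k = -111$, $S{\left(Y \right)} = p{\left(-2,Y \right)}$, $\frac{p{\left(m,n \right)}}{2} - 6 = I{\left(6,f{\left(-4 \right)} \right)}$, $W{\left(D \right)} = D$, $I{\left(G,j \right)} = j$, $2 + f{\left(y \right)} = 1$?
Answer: $-1103$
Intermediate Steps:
$f{\left(y \right)} = -1$ ($f{\left(y \right)} = -2 + 1 = -1$)
$p{\left(m,n \right)} = 10$ ($p{\left(m,n \right)} = 12 + 2 \left(-1\right) = 12 - 2 = 10$)
$S{\left(Y \right)} = 10$
$B{\left(h,g \right)} = -4 + g + h$ ($B{\left(h,g \right)} = \left(h + g\right) - 4 = \left(g + h\right) - 4 = -4 + g + h$)
$B{\left(12,W{\left(-1 \right)} \right)} + k S{\left(-3 \right)} = \left(-4 - 1 + 12\right) - 1110 = 7 - 1110 = -1103$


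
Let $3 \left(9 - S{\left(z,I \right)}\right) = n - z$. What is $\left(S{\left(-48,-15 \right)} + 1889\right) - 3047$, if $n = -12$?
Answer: $-1161$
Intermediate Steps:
$S{\left(z,I \right)} = 13 + \frac{z}{3}$ ($S{\left(z,I \right)} = 9 - \frac{-12 - z}{3} = 9 + \left(4 + \frac{z}{3}\right) = 13 + \frac{z}{3}$)
$\left(S{\left(-48,-15 \right)} + 1889\right) - 3047 = \left(\left(13 + \frac{1}{3} \left(-48\right)\right) + 1889\right) - 3047 = \left(\left(13 - 16\right) + 1889\right) - 3047 = \left(-3 + 1889\right) - 3047 = 1886 - 3047 = -1161$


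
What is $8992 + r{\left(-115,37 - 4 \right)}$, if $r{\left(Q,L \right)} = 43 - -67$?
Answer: $9102$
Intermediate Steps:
$r{\left(Q,L \right)} = 110$ ($r{\left(Q,L \right)} = 43 + 67 = 110$)
$8992 + r{\left(-115,37 - 4 \right)} = 8992 + 110 = 9102$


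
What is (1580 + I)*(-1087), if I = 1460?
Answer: -3304480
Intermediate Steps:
(1580 + I)*(-1087) = (1580 + 1460)*(-1087) = 3040*(-1087) = -3304480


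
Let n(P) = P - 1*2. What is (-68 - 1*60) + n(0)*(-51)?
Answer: -26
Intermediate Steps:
n(P) = -2 + P (n(P) = P - 2 = -2 + P)
(-68 - 1*60) + n(0)*(-51) = (-68 - 1*60) + (-2 + 0)*(-51) = (-68 - 60) - 2*(-51) = -128 + 102 = -26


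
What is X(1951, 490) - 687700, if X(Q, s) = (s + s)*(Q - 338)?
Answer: 893040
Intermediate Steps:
X(Q, s) = 2*s*(-338 + Q) (X(Q, s) = (2*s)*(-338 + Q) = 2*s*(-338 + Q))
X(1951, 490) - 687700 = 2*490*(-338 + 1951) - 687700 = 2*490*1613 - 687700 = 1580740 - 687700 = 893040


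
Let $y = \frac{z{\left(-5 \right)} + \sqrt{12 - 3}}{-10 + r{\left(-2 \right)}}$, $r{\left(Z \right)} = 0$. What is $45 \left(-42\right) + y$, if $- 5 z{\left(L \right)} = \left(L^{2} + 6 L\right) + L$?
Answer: $- \frac{3781}{2} \approx -1890.5$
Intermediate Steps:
$z{\left(L \right)} = - \frac{7 L}{5} - \frac{L^{2}}{5}$ ($z{\left(L \right)} = - \frac{\left(L^{2} + 6 L\right) + L}{5} = - \frac{L^{2} + 7 L}{5} = - \frac{7 L}{5} - \frac{L^{2}}{5}$)
$y = - \frac{1}{2}$ ($y = \frac{\left(- \frac{1}{5}\right) \left(-5\right) \left(7 - 5\right) + \sqrt{12 - 3}}{-10 + 0} = \frac{\left(- \frac{1}{5}\right) \left(-5\right) 2 + \sqrt{9}}{-10} = \left(2 + 3\right) \left(- \frac{1}{10}\right) = 5 \left(- \frac{1}{10}\right) = - \frac{1}{2} \approx -0.5$)
$45 \left(-42\right) + y = 45 \left(-42\right) - \frac{1}{2} = -1890 - \frac{1}{2} = - \frac{3781}{2}$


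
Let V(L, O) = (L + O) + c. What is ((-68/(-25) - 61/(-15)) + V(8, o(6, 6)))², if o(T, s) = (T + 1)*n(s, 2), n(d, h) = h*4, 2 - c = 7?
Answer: 24344356/5625 ≈ 4327.9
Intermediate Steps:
c = -5 (c = 2 - 1*7 = 2 - 7 = -5)
n(d, h) = 4*h
o(T, s) = 8 + 8*T (o(T, s) = (T + 1)*(4*2) = (1 + T)*8 = 8 + 8*T)
V(L, O) = -5 + L + O (V(L, O) = (L + O) - 5 = -5 + L + O)
((-68/(-25) - 61/(-15)) + V(8, o(6, 6)))² = ((-68/(-25) - 61/(-15)) + (-5 + 8 + (8 + 8*6)))² = ((-68*(-1/25) - 61*(-1/15)) + (-5 + 8 + (8 + 48)))² = ((68/25 + 61/15) + (-5 + 8 + 56))² = (509/75 + 59)² = (4934/75)² = 24344356/5625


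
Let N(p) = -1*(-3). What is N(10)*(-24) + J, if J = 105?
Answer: 33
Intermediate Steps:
N(p) = 3
N(10)*(-24) + J = 3*(-24) + 105 = -72 + 105 = 33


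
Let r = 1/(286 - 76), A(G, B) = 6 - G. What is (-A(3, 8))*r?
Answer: -1/70 ≈ -0.014286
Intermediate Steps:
r = 1/210 ≈ 0.0047619
(-A(3, 8))*r = -(6 - 1*3)*(1/210) = -(6 - 3)*(1/210) = -1*3*(1/210) = -3*1/210 = -1/70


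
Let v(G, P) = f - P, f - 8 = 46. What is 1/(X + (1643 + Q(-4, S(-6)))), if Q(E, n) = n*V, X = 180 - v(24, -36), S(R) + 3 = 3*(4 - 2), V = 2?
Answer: 1/1739 ≈ 0.00057504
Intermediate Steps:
f = 54 (f = 8 + 46 = 54)
v(G, P) = 54 - P
S(R) = 3 (S(R) = -3 + 3*(4 - 2) = -3 + 3*2 = -3 + 6 = 3)
X = 90 (X = 180 - (54 - 1*(-36)) = 180 - (54 + 36) = 180 - 1*90 = 180 - 90 = 90)
Q(E, n) = 2*n (Q(E, n) = n*2 = 2*n)
1/(X + (1643 + Q(-4, S(-6)))) = 1/(90 + (1643 + 2*3)) = 1/(90 + (1643 + 6)) = 1/(90 + 1649) = 1/1739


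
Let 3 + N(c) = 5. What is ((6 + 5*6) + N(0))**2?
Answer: 1444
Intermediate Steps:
N(c) = 2 (N(c) = -3 + 5 = 2)
((6 + 5*6) + N(0))**2 = ((6 + 5*6) + 2)**2 = ((6 + 30) + 2)**2 = (36 + 2)**2 = 38**2 = 1444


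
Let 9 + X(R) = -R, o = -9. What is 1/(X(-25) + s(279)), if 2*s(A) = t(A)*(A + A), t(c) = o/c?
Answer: 1/7 ≈ 0.14286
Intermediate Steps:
t(c) = -9/c
s(A) = -9 (s(A) = ((-9/A)*(A + A))/2 = ((-9/A)*(2*A))/2 = (1/2)*(-18) = -9)
X(R) = -9 - R
1/(X(-25) + s(279)) = 1/((-9 - 1*(-25)) - 9) = 1/((-9 + 25) - 9) = 1/(16 - 9) = 1/7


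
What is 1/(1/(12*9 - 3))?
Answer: 105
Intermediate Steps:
1/(1/(12*9 - 3)) = 1/(1/(108 - 3)) = 1/(1/105) = 105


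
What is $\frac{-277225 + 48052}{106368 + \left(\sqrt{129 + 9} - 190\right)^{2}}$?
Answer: $- \frac{16340722419}{10158272018} - \frac{21771435 \sqrt{138}}{5079136009} \approx -1.659$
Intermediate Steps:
$\frac{-277225 + 48052}{106368 + \left(\sqrt{129 + 9} - 190\right)^{2}} = - \frac{229173}{106368 + \left(\sqrt{138} - 190\right)^{2}} = - \frac{229173}{106368 + \left(-190 + \sqrt{138}\right)^{2}}$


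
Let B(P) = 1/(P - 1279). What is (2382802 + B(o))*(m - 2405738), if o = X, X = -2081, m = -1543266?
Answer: -7904143487547469/840 ≈ -9.4097e+12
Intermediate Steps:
o = -2081
B(P) = 1/(-1279 + P)
(2382802 + B(o))*(m - 2405738) = (2382802 + 1/(-1279 - 2081))*(-1543266 - 2405738) = (2382802 + 1/(-3360))*(-3949004) = (2382802 - 1/3360)*(-3949004) = (8006214719/3360)*(-3949004) = -7904143487547469/840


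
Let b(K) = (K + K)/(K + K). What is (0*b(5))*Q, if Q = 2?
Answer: 0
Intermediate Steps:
b(K) = 1 (b(K) = (2*K)/((2*K)) = (2*K)*(1/(2*K)) = 1)
(0*b(5))*Q = (0*1)*2 = 0*2 = 0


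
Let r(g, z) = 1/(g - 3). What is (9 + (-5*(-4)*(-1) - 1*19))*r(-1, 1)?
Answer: 15/2 ≈ 7.5000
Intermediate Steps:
r(g, z) = 1/(-3 + g)
(9 + (-5*(-4)*(-1) - 1*19))*r(-1, 1) = (9 + (-5*(-4)*(-1) - 1*19))/(-3 - 1) = (9 + (20*(-1) - 19))/(-4) = (9 + (-20 - 19))*(-1/4) = (9 - 39)*(-1/4) = -30*(-1/4) = 15/2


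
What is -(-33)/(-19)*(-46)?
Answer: 1518/19 ≈ 79.895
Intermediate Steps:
-(-33)/(-19)*(-46) = -(-33)*(-1)/19*(-46) = -3*11/19*(-46) = -33/19*(-46) = 1518/19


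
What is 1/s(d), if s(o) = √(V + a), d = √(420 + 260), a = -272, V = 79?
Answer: -I*√193/193 ≈ -0.071982*I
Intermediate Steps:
d = 2*√170 (d = √680 = 2*√170 ≈ 26.077)
s(o) = I*√193 (s(o) = √(79 - 272) = √(-193) = I*√193)
1/s(d) = 1/(I*√193) = -I*√193/193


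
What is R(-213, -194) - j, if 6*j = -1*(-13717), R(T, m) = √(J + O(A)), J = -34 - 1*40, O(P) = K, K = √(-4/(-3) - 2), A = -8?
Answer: -13717/6 + √(-666 + 3*I*√6)/3 ≈ -2286.1 + 8.6025*I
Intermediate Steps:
K = I*√6/3 (K = √(-4*(-⅓) - 2) = √(4/3 - 2) = √(-⅔) = I*√6/3 ≈ 0.8165*I)
O(P) = I*√6/3
J = -74 (J = -34 - 40 = -74)
R(T, m) = √(-74 + I*√6/3)
j = 13717/6 (j = (-1*(-13717))/6 = (⅙)*13717 = 13717/6 ≈ 2286.2)
R(-213, -194) - j = √(-666 + 3*I*√6)/3 - 1*13717/6 = √(-666 + 3*I*√6)/3 - 13717/6 = -13717/6 + √(-666 + 3*I*√6)/3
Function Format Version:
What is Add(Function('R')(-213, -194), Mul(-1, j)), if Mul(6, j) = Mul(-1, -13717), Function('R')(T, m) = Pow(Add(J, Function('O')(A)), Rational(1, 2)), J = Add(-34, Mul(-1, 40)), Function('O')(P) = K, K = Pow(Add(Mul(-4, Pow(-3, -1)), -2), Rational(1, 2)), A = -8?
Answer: Add(Rational(-13717, 6), Mul(Rational(1, 3), Pow(Add(-666, Mul(3, I, Pow(6, Rational(1, 2)))), Rational(1, 2)))) ≈ Add(-2286.1, Mul(8.6025, I))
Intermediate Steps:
K = Mul(Rational(1, 3), I, Pow(6, Rational(1, 2))) (K = Pow(Add(Mul(-4, Rational(-1, 3)), -2), Rational(1, 2)) = Pow(Add(Rational(4, 3), -2), Rational(1, 2)) = Pow(Rational(-2, 3), Rational(1, 2)) = Mul(Rational(1, 3), I, Pow(6, Rational(1, 2))) ≈ Mul(0.81650, I))
Function('O')(P) = Mul(Rational(1, 3), I, Pow(6, Rational(1, 2)))
J = -74 (J = Add(-34, -40) = -74)
Function('R')(T, m) = Pow(Add(-74, Mul(Rational(1, 3), I, Pow(6, Rational(1, 2)))), Rational(1, 2))
j = Rational(13717, 6) (j = Mul(Rational(1, 6), Mul(-1, -13717)) = Mul(Rational(1, 6), 13717) = Rational(13717, 6) ≈ 2286.2)
Add(Function('R')(-213, -194), Mul(-1, j)) = Add(Mul(Rational(1, 3), Pow(Add(-666, Mul(3, I, Pow(6, Rational(1, 2)))), Rational(1, 2))), Mul(-1, Rational(13717, 6))) = Add(Mul(Rational(1, 3), Pow(Add(-666, Mul(3, I, Pow(6, Rational(1, 2)))), Rational(1, 2))), Rational(-13717, 6)) = Add(Rational(-13717, 6), Mul(Rational(1, 3), Pow(Add(-666, Mul(3, I, Pow(6, Rational(1, 2)))), Rational(1, 2))))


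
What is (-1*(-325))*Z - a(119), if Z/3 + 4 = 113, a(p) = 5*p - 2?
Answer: 105682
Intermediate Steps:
a(p) = -2 + 5*p
Z = 327 (Z = -12 + 3*113 = -12 + 339 = 327)
(-1*(-325))*Z - a(119) = -1*(-325)*327 - (-2 + 5*119) = 325*327 - (-2 + 595) = 106275 - 1*593 = 106275 - 593 = 105682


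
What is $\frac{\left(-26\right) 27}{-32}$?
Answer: $\frac{351}{16} \approx 21.938$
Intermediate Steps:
$\frac{\left(-26\right) 27}{-32} = \left(-702\right) \left(- \frac{1}{32}\right) = \frac{351}{16}$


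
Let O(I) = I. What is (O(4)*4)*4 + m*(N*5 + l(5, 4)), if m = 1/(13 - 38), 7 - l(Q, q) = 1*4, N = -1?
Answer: 1602/25 ≈ 64.080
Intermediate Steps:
l(Q, q) = 3 (l(Q, q) = 7 - 4 = 3)
m = -1/25 (m = 1/(-25) = -1/25 ≈ -0.040000)
(O(4)*4)*4 + m*(N*5 + l(5, 4)) = (4*4)*4 - (-1*5 + 3)/25 = 16*4 - (-5 + 3)/25 = 64 - 1/25*(-2) = 64 + 2/25 = 1602/25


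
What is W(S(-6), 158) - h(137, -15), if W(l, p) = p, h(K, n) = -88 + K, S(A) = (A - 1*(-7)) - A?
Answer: 109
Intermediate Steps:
S(A) = 7 (S(A) = (A + 7) - A = (7 + A) - A = 7)
W(S(-6), 158) - h(137, -15) = 158 - (-88 + 137) = 158 - 1*49 = 158 - 49 = 109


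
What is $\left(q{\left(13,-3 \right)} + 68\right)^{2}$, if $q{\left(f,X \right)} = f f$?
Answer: $56169$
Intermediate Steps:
$q{\left(f,X \right)} = f^{2}$
$\left(q{\left(13,-3 \right)} + 68\right)^{2} = \left(13^{2} + 68\right)^{2} = \left(169 + 68\right)^{2} = 237^{2} = 56169$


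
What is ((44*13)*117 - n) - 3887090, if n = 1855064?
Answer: -5675230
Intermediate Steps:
((44*13)*117 - n) - 3887090 = ((44*13)*117 - 1*1855064) - 3887090 = (572*117 - 1855064) - 3887090 = (66924 - 1855064) - 3887090 = -1788140 - 3887090 = -5675230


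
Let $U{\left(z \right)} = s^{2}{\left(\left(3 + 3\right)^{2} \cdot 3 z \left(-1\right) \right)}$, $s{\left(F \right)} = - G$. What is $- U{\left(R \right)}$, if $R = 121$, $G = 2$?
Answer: $-4$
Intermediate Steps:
$s{\left(F \right)} = -2$ ($s{\left(F \right)} = \left(-1\right) 2 = -2$)
$U{\left(z \right)} = 4$ ($U{\left(z \right)} = \left(-2\right)^{2} = 4$)
$- U{\left(R \right)} = \left(-1\right) 4 = -4$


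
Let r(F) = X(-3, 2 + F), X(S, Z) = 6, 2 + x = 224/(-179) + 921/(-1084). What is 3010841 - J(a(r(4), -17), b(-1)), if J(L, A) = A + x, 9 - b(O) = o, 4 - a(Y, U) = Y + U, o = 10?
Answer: 584212534059/194036 ≈ 3.0108e+6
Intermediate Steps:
x = -795747/194036 (x = -2 + (224/(-179) + 921/(-1084)) = -2 + (224*(-1/179) + 921*(-1/1084)) = -2 + (-224/179 - 921/1084) = -2 - 407675/194036 = -795747/194036 ≈ -4.1010)
r(F) = 6
a(Y, U) = 4 - U - Y (a(Y, U) = 4 - (Y + U) = 4 - (U + Y) = 4 + (-U - Y) = 4 - U - Y)
b(O) = -1 (b(O) = 9 - 1*10 = 9 - 10 = -1)
J(L, A) = -795747/194036 + A (J(L, A) = A - 795747/194036 = -795747/194036 + A)
3010841 - J(a(r(4), -17), b(-1)) = 3010841 - (-795747/194036 - 1) = 3010841 - 1*(-989783/194036) = 3010841 + 989783/194036 = 584212534059/194036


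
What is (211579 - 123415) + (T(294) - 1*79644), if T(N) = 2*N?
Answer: 9108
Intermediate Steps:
(211579 - 123415) + (T(294) - 1*79644) = (211579 - 123415) + (2*294 - 1*79644) = 88164 + (588 - 79644) = 88164 - 79056 = 9108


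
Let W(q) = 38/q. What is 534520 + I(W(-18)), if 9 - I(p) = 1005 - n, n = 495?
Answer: 534019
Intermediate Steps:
I(p) = -501 (I(p) = 9 - (1005 - 1*495) = 9 - (1005 - 495) = 9 - 1*510 = 9 - 510 = -501)
534520 + I(W(-18)) = 534520 - 501 = 534019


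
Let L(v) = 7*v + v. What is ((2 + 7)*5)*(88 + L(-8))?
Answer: 1080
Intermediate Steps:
L(v) = 8*v
((2 + 7)*5)*(88 + L(-8)) = ((2 + 7)*5)*(88 + 8*(-8)) = (9*5)*(88 - 64) = 45*24 = 1080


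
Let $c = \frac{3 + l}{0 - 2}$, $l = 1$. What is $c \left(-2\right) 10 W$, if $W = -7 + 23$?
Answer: $640$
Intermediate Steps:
$c = -2$ ($c = \frac{3 + 1}{0 - 2} = \frac{4}{-2} = 4 \left(- \frac{1}{2}\right) = -2$)
$W = 16$
$c \left(-2\right) 10 W = \left(-2\right) \left(-2\right) 10 \cdot 16 = 4 \cdot 10 \cdot 16 = 40 \cdot 16 = 640$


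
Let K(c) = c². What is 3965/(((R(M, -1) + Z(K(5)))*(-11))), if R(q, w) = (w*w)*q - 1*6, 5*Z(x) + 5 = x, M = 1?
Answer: 3965/11 ≈ 360.45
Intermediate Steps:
Z(x) = -1 + x/5
R(q, w) = -6 + q*w² (R(q, w) = w²*q - 6 = q*w² - 6 = -6 + q*w²)
3965/(((R(M, -1) + Z(K(5)))*(-11))) = 3965/((((-6 + 1*(-1)²) + (-1 + (⅕)*5²))*(-11))) = 3965/((((-6 + 1*1) + (-1 + (⅕)*25))*(-11))) = 3965/((((-6 + 1) + (-1 + 5))*(-11))) = 3965/(((-5 + 4)*(-11))) = 3965/((-1*(-11))) = 3965/11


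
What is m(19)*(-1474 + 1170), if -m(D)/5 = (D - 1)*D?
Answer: 519840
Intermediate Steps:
m(D) = -5*D*(-1 + D) (m(D) = -5*(D - 1)*D = -5*(-1 + D)*D = -5*D*(-1 + D))
m(19)*(-1474 + 1170) = (5*19*(1 - 1*19))*(-1474 + 1170) = (5*19*(1 - 19))*(-304) = (5*19*(-18))*(-304) = -1710*(-304) = 519840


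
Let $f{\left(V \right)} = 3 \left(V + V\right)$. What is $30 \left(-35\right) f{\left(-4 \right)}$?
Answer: $25200$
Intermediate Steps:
$f{\left(V \right)} = 6 V$ ($f{\left(V \right)} = 3 \cdot 2 V = 6 V$)
$30 \left(-35\right) f{\left(-4 \right)} = 30 \left(-35\right) 6 \left(-4\right) = \left(-1050\right) \left(-24\right) = 25200$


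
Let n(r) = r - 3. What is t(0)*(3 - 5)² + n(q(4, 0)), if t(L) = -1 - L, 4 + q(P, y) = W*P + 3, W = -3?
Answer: -20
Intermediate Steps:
q(P, y) = -1 - 3*P (q(P, y) = -4 + (-3*P + 3) = -4 + (3 - 3*P) = -1 - 3*P)
n(r) = -3 + r
t(0)*(3 - 5)² + n(q(4, 0)) = (-1 - 1*0)*(3 - 5)² + (-3 + (-1 - 3*4)) = (-1 + 0)*(-2)² + (-3 + (-1 - 12)) = -1*4 + (-3 - 13) = -4 - 16 = -20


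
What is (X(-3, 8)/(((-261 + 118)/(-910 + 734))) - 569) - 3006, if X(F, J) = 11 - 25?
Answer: -46699/13 ≈ -3592.2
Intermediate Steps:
X(F, J) = -14
(X(-3, 8)/(((-261 + 118)/(-910 + 734))) - 569) - 3006 = (-14*(-910 + 734)/(-261 + 118) - 569) - 3006 = (-14/((-143/(-176))) - 569) - 3006 = (-14/((-143*(-1/176))) - 569) - 3006 = (-14/13/16 - 569) - 3006 = (-14*16/13 - 569) - 3006 = (-224/13 - 569) - 3006 = -7621/13 - 3006 = -46699/13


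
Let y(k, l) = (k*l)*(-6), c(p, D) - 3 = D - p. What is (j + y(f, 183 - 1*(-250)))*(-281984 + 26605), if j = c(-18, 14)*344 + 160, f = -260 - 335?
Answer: -397883035790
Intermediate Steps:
f = -595
c(p, D) = 3 + D - p (c(p, D) = 3 + (D - p) = 3 + D - p)
y(k, l) = -6*k*l
j = 12200 (j = (3 + 14 - 1*(-18))*344 + 160 = (3 + 14 + 18)*344 + 160 = 35*344 + 160 = 12040 + 160 = 12200)
(j + y(f, 183 - 1*(-250)))*(-281984 + 26605) = (12200 - 6*(-595)*(183 - 1*(-250)))*(-281984 + 26605) = (12200 - 6*(-595)*(183 + 250))*(-255379) = (12200 - 6*(-595)*433)*(-255379) = (12200 + 1545810)*(-255379) = 1558010*(-255379) = -397883035790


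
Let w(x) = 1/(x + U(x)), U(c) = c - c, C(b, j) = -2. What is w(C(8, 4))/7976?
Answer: -1/15952 ≈ -6.2688e-5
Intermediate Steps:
U(c) = 0
w(x) = 1/x (w(x) = 1/(x + 0) = 1/x)
w(C(8, 4))/7976 = 1/(-2*7976) = -½*1/7976 = -1/15952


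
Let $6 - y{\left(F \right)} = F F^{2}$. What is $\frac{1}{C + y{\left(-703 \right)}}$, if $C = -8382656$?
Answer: $\frac{1}{339046277} \approx 2.9494 \cdot 10^{-9}$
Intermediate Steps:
$y{\left(F \right)} = 6 - F^{3}$ ($y{\left(F \right)} = 6 - F F^{2} = 6 - F^{3}$)
$\frac{1}{C + y{\left(-703 \right)}} = \frac{1}{-8382656 + \left(6 - \left(-703\right)^{3}\right)} = \frac{1}{-8382656 + \left(6 - -347428927\right)} = \frac{1}{-8382656 + \left(6 + 347428927\right)} = \frac{1}{-8382656 + 347428933} = \frac{1}{339046277}$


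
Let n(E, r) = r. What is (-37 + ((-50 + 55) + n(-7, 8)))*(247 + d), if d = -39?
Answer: -4992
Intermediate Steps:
(-37 + ((-50 + 55) + n(-7, 8)))*(247 + d) = (-37 + ((-50 + 55) + 8))*(247 - 39) = (-37 + (5 + 8))*208 = (-37 + 13)*208 = -24*208 = -4992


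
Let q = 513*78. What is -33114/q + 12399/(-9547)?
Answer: -135378824/63668943 ≈ -2.1263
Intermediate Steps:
q = 40014
-33114/q + 12399/(-9547) = -33114/40014 + 12399/(-9547) = -33114*1/40014 + 12399*(-1/9547) = -5519/6669 - 12399/9547 = -135378824/63668943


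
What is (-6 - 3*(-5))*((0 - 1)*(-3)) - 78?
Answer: -51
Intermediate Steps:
(-6 - 3*(-5))*((0 - 1)*(-3)) - 78 = (-6 + 15)*(-1*(-3)) - 78 = 9*3 - 78 = 27 - 78 = -51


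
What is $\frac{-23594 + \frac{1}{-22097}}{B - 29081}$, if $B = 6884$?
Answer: $\frac{10639931}{10009941} \approx 1.0629$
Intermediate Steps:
$\frac{-23594 + \frac{1}{-22097}}{B - 29081} = \frac{-23594 + \frac{1}{-22097}}{6884 - 29081} = \frac{-23594 - \frac{1}{22097}}{-22197} = \left(- \frac{521356619}{22097}\right) \left(- \frac{1}{22197}\right) = \frac{10639931}{10009941}$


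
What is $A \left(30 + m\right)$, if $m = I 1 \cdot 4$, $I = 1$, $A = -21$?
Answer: $-714$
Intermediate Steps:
$m = 4$ ($m = 1 \cdot 1 \cdot 4 = 1 \cdot 4 = 4$)
$A \left(30 + m\right) = - 21 \left(30 + 4\right) = \left(-21\right) 34 = -714$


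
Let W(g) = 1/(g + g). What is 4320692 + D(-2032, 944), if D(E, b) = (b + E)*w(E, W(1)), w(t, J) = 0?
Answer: 4320692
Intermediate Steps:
W(g) = 1/(2*g)
D(E, b) = 0 (D(E, b) = (b + E)*0 = (E + b)*0 = 0)
4320692 + D(-2032, 944) = 4320692 + 0 = 4320692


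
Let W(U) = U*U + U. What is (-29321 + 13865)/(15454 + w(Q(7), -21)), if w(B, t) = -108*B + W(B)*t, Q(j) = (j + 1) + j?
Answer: -7728/4397 ≈ -1.7576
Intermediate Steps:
W(U) = U + U**2 (W(U) = U**2 + U = U + U**2)
Q(j) = 1 + 2*j (Q(j) = (1 + j) + j = 1 + 2*j)
w(B, t) = -108*B + B*t*(1 + B) (w(B, t) = -108*B + (B*(1 + B))*t = -108*B + B*t*(1 + B))
(-29321 + 13865)/(15454 + w(Q(7), -21)) = (-29321 + 13865)/(15454 + (1 + 2*7)*(-108 - 21*(1 + (1 + 2*7)))) = -15456/(15454 + (1 + 14)*(-108 - 21*(1 + (1 + 14)))) = -15456/(15454 + 15*(-108 - 21*(1 + 15))) = -15456/(15454 + 15*(-108 - 21*16)) = -15456/(15454 + 15*(-108 - 336)) = -15456/(15454 + 15*(-444)) = -15456/(15454 - 6660) = -15456/8794 = -15456*1/8794 = -7728/4397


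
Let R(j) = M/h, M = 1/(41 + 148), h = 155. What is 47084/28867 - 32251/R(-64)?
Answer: -27273340782931/28867 ≈ -9.4479e+8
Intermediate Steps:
M = 1/189 ≈ 0.0052910
R(j) = 1/29295 (R(j) = (1/189)/155 = (1/189)*(1/155) = 1/29295)
47084/28867 - 32251/R(-64) = 47084/28867 - 32251/1/29295 = 47084*(1/28867) - 32251*29295 = 47084/28867 - 944793045 = -27273340782931/28867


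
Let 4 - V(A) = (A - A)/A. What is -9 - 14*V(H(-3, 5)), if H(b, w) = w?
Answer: -65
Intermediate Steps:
V(A) = 4 (V(A) = 4 - (A - A)/A = 4 - 0/A = 4 - 1*0 = 4 + 0 = 4)
-9 - 14*V(H(-3, 5)) = -9 - 14*4 = -9 - 56 = -65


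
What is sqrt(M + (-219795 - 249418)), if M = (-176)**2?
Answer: 3*I*sqrt(48693) ≈ 662.0*I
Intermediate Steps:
M = 30976
sqrt(M + (-219795 - 249418)) = sqrt(30976 + (-219795 - 249418)) = sqrt(30976 - 469213) = sqrt(-438237) = 3*I*sqrt(48693)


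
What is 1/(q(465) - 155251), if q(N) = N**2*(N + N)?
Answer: 1/200933999 ≈ 4.9768e-9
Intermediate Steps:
q(N) = 2*N**3 (q(N) = N**2*(2*N) = 2*N**3)
1/(q(465) - 155251) = 1/(2*465**3 - 155251) = 1/(2*100544625 - 155251) = 1/(201089250 - 155251) = 1/200933999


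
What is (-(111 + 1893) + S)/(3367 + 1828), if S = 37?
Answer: -1967/5195 ≈ -0.37863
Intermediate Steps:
(-(111 + 1893) + S)/(3367 + 1828) = (-(111 + 1893) + 37)/(3367 + 1828) = (-1*2004 + 37)/5195 = (-2004 + 37)*(1/5195) = -1967*1/5195 = -1967/5195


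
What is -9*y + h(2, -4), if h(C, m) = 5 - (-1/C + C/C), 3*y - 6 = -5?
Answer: 3/2 ≈ 1.5000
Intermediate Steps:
y = ⅓ (y = 2 + (⅓)*(-5) = 2 - 5/3 = ⅓ ≈ 0.33333)
h(C, m) = 4 + 1/C (h(C, m) = 5 - (-1/C + 1) = 5 - (1 - 1/C) = 5 + (-1 + 1/C) = 4 + 1/C)
-9*y + h(2, -4) = -9*⅓ + (4 + 1/2) = -3 + (4 + ½) = -3 + 9/2 = 3/2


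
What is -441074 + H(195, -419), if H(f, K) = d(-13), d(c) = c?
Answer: -441087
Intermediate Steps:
H(f, K) = -13
-441074 + H(195, -419) = -441074 - 13 = -441087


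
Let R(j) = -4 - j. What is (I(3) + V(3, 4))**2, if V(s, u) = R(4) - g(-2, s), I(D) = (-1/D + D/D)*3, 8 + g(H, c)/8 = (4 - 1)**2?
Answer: 196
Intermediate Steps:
g(H, c) = 8 (g(H, c) = -64 + 8*(4 - 1)**2 = -64 + 8*3**2 = -64 + 8*9 = -64 + 72 = 8)
I(D) = 3 - 3/D (I(D) = (-1/D + 1)*3 = (1 - 1/D)*3 = 3 - 3/D)
V(s, u) = -16 (V(s, u) = (-4 - 1*4) - 1*8 = (-4 - 4) - 8 = -8 - 8 = -16)
(I(3) + V(3, 4))**2 = ((3 - 3/3) - 16)**2 = ((3 - 3*1/3) - 16)**2 = ((3 - 1) - 16)**2 = (2 - 16)**2 = (-14)**2 = 196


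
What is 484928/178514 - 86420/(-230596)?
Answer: 15906204621/5145576793 ≈ 3.0912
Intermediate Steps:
484928/178514 - 86420/(-230596) = 484928*(1/178514) - 86420*(-1/230596) = 242464/89257 + 21605/57649 = 15906204621/5145576793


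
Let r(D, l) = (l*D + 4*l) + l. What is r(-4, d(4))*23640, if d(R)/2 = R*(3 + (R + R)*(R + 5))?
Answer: 14184000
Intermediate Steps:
d(R) = 2*R*(3 + 2*R*(5 + R)) (d(R) = 2*(R*(3 + (R + R)*(R + 5))) = 2*(R*(3 + (2*R)*(5 + R))) = 2*(R*(3 + 2*R*(5 + R))) = 2*R*(3 + 2*R*(5 + R)))
r(D, l) = 5*l + D*l (r(D, l) = (D*l + 4*l) + l = (4*l + D*l) + l = 5*l + D*l)
r(-4, d(4))*23640 = ((2*4*(3 + 2*4² + 10*4))*(5 - 4))*23640 = ((2*4*(3 + 2*16 + 40))*1)*23640 = ((2*4*(3 + 32 + 40))*1)*23640 = ((2*4*75)*1)*23640 = (600*1)*23640 = 600*23640 = 14184000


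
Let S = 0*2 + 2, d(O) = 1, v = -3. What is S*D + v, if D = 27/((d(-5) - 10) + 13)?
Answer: 21/2 ≈ 10.500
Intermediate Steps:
S = 2 (S = 0 + 2 = 2)
D = 27/4 (D = 27/((1 - 10) + 13) = 27/(-9 + 13) = 27/4 ≈ 6.7500)
S*D + v = 2*(27/4) - 3 = 27/2 - 3 = 21/2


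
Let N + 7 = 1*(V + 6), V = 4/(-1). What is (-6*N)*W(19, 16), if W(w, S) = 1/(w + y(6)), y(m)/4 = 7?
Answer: 30/47 ≈ 0.63830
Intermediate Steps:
y(m) = 28 (y(m) = 4*7 = 28)
V = -4 (V = 4*(-1) = -4)
W(w, S) = 1/(28 + w) (W(w, S) = 1/(w + 28) = 1/(28 + w))
N = -5 (N = -7 + 1*(-4 + 6) = -7 + 1*2 = -7 + 2 = -5)
(-6*N)*W(19, 16) = (-6*(-5))/(28 + 19) = 30/47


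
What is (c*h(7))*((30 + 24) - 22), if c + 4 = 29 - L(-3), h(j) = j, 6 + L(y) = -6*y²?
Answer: 19040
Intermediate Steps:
L(y) = -6 - 6*y²
c = 85 (c = -4 + (29 - (-6 - 6*(-3)²)) = -4 + (29 - (-6 - 6*9)) = -4 + (29 - (-6 - 54)) = -4 + (29 - 1*(-60)) = -4 + (29 + 60) = -4 + 89 = 85)
(c*h(7))*((30 + 24) - 22) = (85*7)*((30 + 24) - 22) = 595*(54 - 22) = 595*32 = 19040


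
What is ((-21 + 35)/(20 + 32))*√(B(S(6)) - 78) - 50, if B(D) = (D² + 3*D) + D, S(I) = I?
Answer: -50 + 21*I*√2/26 ≈ -50.0 + 1.1423*I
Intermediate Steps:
B(D) = D² + 4*D
((-21 + 35)/(20 + 32))*√(B(S(6)) - 78) - 50 = ((-21 + 35)/(20 + 32))*√(6*(4 + 6) - 78) - 50 = (14/52)*√(6*10 - 78) - 50 = (14*(1/52))*√(60 - 78) - 50 = 7*√(-18)/26 - 50 = 7*(3*I*√2)/26 - 50 = 21*I*√2/26 - 50 = -50 + 21*I*√2/26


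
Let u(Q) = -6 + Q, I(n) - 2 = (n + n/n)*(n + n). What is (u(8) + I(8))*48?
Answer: 7104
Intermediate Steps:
I(n) = 2 + 2*n*(1 + n) (I(n) = 2 + (n + n/n)*(n + n) = 2 + (n + 1)*(2*n) = 2 + (1 + n)*(2*n) = 2 + 2*n*(1 + n))
(u(8) + I(8))*48 = ((-6 + 8) + (2 + 2*8 + 2*8²))*48 = (2 + (2 + 16 + 2*64))*48 = (2 + (2 + 16 + 128))*48 = (2 + 146)*48 = 148*48 = 7104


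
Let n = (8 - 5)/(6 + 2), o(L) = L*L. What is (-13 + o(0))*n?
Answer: -39/8 ≈ -4.8750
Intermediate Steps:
o(L) = L**2
n = 3/8 ≈ 0.37500
(-13 + o(0))*n = (-13 + 0**2)*(3/8) = (-13 + 0)*(3/8) = -13*3/8 = -39/8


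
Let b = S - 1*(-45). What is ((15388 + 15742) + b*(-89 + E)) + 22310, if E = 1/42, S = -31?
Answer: 156583/3 ≈ 52194.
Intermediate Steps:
b = 14 (b = -31 - 1*(-45) = -31 + 45 = 14)
E = 1/42 ≈ 0.023810
((15388 + 15742) + b*(-89 + E)) + 22310 = ((15388 + 15742) + 14*(-89 + 1/42)) + 22310 = (31130 + 14*(-3737/42)) + 22310 = (31130 - 3737/3) + 22310 = 89653/3 + 22310 = 156583/3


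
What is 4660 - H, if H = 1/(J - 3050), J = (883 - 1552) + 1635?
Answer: 9711441/2084 ≈ 4660.0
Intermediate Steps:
J = 966 (J = -669 + 1635 = 966)
H = -1/2084 (H = 1/(966 - 3050) = 1/(-2084) = -1/2084 ≈ -0.00047985)
4660 - H = 4660 - 1*(-1/2084) = 4660 + 1/2084 = 9711441/2084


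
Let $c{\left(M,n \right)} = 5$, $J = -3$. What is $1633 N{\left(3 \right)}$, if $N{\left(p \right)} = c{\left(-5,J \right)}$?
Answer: $8165$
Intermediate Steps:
$N{\left(p \right)} = 5$
$1633 N{\left(3 \right)} = 1633 \cdot 5 = 8165$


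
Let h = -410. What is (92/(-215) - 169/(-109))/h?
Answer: -26307/9608350 ≈ -0.0027379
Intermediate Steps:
(92/(-215) - 169/(-109))/h = (92/(-215) - 169/(-109))/(-410) = (92*(-1/215) - 169*(-1/109))*(-1/410) = (-92/215 + 169/109)*(-1/410) = (26307/23435)*(-1/410) = -26307/9608350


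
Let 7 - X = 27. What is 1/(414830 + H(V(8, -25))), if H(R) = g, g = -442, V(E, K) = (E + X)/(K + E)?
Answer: 1/414388 ≈ 2.4132e-6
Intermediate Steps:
X = -20 (X = 7 - 1*27 = 7 - 27 = -20)
V(E, K) = (-20 + E)/(E + K) (V(E, K) = (E - 20)/(K + E) = (-20 + E)/(E + K))
H(R) = -442
1/(414830 + H(V(8, -25))) = 1/(414830 - 442) = 1/414388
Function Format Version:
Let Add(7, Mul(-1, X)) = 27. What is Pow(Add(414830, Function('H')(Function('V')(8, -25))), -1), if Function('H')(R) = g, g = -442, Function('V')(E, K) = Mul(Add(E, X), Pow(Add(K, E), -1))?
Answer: Rational(1, 414388) ≈ 2.4132e-6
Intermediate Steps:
X = -20 (X = Add(7, Mul(-1, 27)) = Add(7, -27) = -20)
Function('V')(E, K) = Mul(Pow(Add(E, K), -1), Add(-20, E)) (Function('V')(E, K) = Mul(Add(E, -20), Pow(Add(K, E), -1)) = Mul(Add(-20, E), Pow(Add(E, K), -1)) = Mul(Pow(Add(E, K), -1), Add(-20, E)))
Function('H')(R) = -442
Pow(Add(414830, Function('H')(Function('V')(8, -25))), -1) = Pow(Add(414830, -442), -1) = Pow(414388, -1) = Rational(1, 414388)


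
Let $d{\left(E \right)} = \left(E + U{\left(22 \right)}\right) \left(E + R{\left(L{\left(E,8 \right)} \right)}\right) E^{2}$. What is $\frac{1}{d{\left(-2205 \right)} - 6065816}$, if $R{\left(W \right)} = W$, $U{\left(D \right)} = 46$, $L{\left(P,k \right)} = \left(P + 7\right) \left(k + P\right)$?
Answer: $- \frac{1}{50667470584107791} \approx -1.9737 \cdot 10^{-17}$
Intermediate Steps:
$L{\left(P,k \right)} = \left(7 + P\right) \left(P + k\right)$
$d{\left(E \right)} = E^{2} \left(46 + E\right) \left(56 + E^{2} + 16 E\right)$ ($d{\left(E \right)} = \left(E + 46\right) \left(E + \left(E^{2} + 7 E + 7 \cdot 8 + E 8\right)\right) E^{2} = \left(46 + E\right) \left(E + \left(E^{2} + 7 E + 56 + 8 E\right)\right) E^{2} = \left(46 + E\right) \left(E + \left(56 + E^{2} + 15 E\right)\right) E^{2} = \left(46 + E\right) \left(56 + E^{2} + 16 E\right) E^{2} = E^{2} \left(46 + E\right) \left(56 + E^{2} + 16 E\right)$)
$\frac{1}{d{\left(-2205 \right)} - 6065816} = \frac{1}{\left(-2205\right)^{2} \left(2576 + \left(-2205\right)^{3} + 62 \left(-2205\right)^{2} + 792 \left(-2205\right)\right) - 6065816} = \frac{1}{4862025 \left(2576 - 10720765125 + 62 \cdot 4862025 - 1746360\right) - 6065816} = \frac{1}{4862025 \left(2576 - 10720765125 + 301445550 - 1746360\right) - 6065816} = \frac{1}{4862025 \left(-10421063359\right) - 6065816} = \frac{1}{-50667470578041975 - 6065816} = \frac{1}{-50667470584107791} = - \frac{1}{50667470584107791}$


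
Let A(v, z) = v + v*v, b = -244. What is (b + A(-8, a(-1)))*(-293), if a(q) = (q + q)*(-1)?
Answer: 55084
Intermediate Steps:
a(q) = -2*q (a(q) = (2*q)*(-1) = -2*q)
A(v, z) = v + v²
(b + A(-8, a(-1)))*(-293) = (-244 - 8*(1 - 8))*(-293) = (-244 - 8*(-7))*(-293) = (-244 + 56)*(-293) = -188*(-293) = 55084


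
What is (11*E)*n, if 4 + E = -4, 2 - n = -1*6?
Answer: -704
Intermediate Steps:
n = 8 (n = 2 - (-1)*6 = 2 - 1*(-6) = 2 + 6 = 8)
E = -8 (E = -4 - 4 = -8)
(11*E)*n = (11*(-8))*8 = -88*8 = -704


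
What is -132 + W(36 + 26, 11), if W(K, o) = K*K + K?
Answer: 3774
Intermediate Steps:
W(K, o) = K + K² (W(K, o) = K² + K = K + K²)
-132 + W(36 + 26, 11) = -132 + (36 + 26)*(1 + (36 + 26)) = -132 + 62*(1 + 62) = -132 + 62*63 = -132 + 3906 = 3774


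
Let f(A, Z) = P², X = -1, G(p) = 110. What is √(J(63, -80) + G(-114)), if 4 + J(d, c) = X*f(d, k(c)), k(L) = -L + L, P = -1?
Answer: √105 ≈ 10.247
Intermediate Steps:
k(L) = 0
f(A, Z) = 1 (f(A, Z) = (-1)² = 1)
J(d, c) = -5 (J(d, c) = -4 - 1*1 = -4 - 1 = -5)
√(J(63, -80) + G(-114)) = √(-5 + 110) = √105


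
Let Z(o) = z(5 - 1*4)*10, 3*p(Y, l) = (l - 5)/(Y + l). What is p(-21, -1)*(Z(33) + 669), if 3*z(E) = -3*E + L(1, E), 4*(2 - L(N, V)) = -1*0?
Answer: 1997/33 ≈ 60.515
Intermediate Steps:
L(N, V) = 2 (L(N, V) = 2 - (-1)*0/4 = 2 - ¼*0 = 2 + 0 = 2)
p(Y, l) = (-5 + l)/(3*(Y + l)) (p(Y, l) = ((l - 5)/(Y + l))/3 = ((-5 + l)/(Y + l))/3 = (-5 + l)/(3*(Y + l)))
z(E) = ⅔ - E (z(E) = (-3*E + 2)/3 = (2 - 3*E)/3 = ⅔ - E)
Z(o) = -10/3 (Z(o) = (⅔ - (5 - 1*4))*10 = (⅔ - (5 - 4))*10 = (⅔ - 1*1)*10 = (⅔ - 1)*10 = -⅓*10 = -10/3)
p(-21, -1)*(Z(33) + 669) = ((-5 - 1)/(3*(-21 - 1)))*(-10/3 + 669) = ((⅓)*(-6)/(-22))*(1997/3) = ((⅓)*(-1/22)*(-6))*(1997/3) = (1/11)*(1997/3) = 1997/33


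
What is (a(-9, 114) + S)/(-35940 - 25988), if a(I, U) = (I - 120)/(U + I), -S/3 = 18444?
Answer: 1936663/2167480 ≈ 0.89351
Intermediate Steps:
S = -55332 (S = -3*18444 = -55332)
a(I, U) = (-120 + I)/(I + U)
(a(-9, 114) + S)/(-35940 - 25988) = ((-120 - 9)/(-9 + 114) - 55332)/(-35940 - 25988) = (-129/105 - 55332)/(-61928) = ((1/105)*(-129) - 55332)*(-1/61928) = (-43/35 - 55332)*(-1/61928) = -1936663/35*(-1/61928) = 1936663/2167480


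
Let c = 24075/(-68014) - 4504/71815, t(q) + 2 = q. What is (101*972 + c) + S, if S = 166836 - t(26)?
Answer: 1294292547562259/4884425410 ≈ 2.6498e+5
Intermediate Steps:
t(q) = -2 + q
c = -2035281181/4884425410 (c = 24075*(-1/68014) - 4504*1/71815 = -24075/68014 - 4504/71815 = -2035281181/4884425410 ≈ -0.41669)
S = 166812 (S = 166836 - (-2 + 26) = 166836 - 1*24 = 166836 - 24 = 166812)
(101*972 + c) + S = (101*972 - 2035281181/4884425410) + 166812 = (98172 - 2035281181/4884425410) + 166812 = 479511776069339/4884425410 + 166812 = 1294292547562259/4884425410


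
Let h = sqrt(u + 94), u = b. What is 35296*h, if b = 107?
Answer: 35296*sqrt(201) ≈ 5.0041e+5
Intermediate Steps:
u = 107
h = sqrt(201) (h = sqrt(107 + 94) = sqrt(201) ≈ 14.177)
35296*h = 35296*sqrt(201)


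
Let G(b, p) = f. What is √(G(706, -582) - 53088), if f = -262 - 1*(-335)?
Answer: I*√53015 ≈ 230.25*I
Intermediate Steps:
f = 73 (f = -262 + 335 = 73)
G(b, p) = 73
√(G(706, -582) - 53088) = √(73 - 53088) = √(-53015) = I*√53015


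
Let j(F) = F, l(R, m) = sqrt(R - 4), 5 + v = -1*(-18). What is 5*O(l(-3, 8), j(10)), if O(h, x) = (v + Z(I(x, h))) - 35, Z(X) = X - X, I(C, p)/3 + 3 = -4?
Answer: -110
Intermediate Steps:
v = 13 (v = -5 - 1*(-18) = -5 + 18 = 13)
I(C, p) = -21 (I(C, p) = -9 + 3*(-4) = -9 - 12 = -21)
Z(X) = 0
l(R, m) = sqrt(-4 + R)
O(h, x) = -22 (O(h, x) = (13 + 0) - 35 = 13 - 35 = -22)
5*O(l(-3, 8), j(10)) = 5*(-22) = -110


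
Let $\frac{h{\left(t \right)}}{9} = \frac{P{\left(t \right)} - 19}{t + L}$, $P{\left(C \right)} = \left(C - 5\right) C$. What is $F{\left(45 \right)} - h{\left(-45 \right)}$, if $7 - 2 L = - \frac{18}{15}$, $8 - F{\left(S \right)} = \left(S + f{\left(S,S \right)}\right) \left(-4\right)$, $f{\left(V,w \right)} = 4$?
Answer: $\frac{284226}{409} \approx 694.93$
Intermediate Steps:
$P{\left(C \right)} = C \left(-5 + C\right)$ ($P{\left(C \right)} = \left(-5 + C\right) C = C \left(-5 + C\right)$)
$F{\left(S \right)} = 24 + 4 S$ ($F{\left(S \right)} = 8 - \left(S + 4\right) \left(-4\right) = 8 - \left(4 + S\right) \left(-4\right) = 8 - \left(-16 - 4 S\right) = 8 + \left(16 + 4 S\right) = 24 + 4 S$)
$L = \frac{41}{10}$ ($L = \frac{7}{2} - \frac{\left(-18\right) \frac{1}{15}}{2} = \frac{7}{2} - - \frac{3}{5} = \frac{7}{2} + \frac{3}{5} = \frac{41}{10} \approx 4.1$)
$h{\left(t \right)} = \frac{9 \left(-19 + t \left(-5 + t\right)\right)}{\frac{41}{10} + t}$ ($h{\left(t \right)} = 9 \frac{t \left(-5 + t\right) - 19}{t + \frac{41}{10}} = 9 \frac{-19 + t \left(-5 + t\right)}{\frac{41}{10} + t} = \frac{9 \left(-19 + t \left(-5 + t\right)\right)}{\frac{41}{10} + t}$)
$F{\left(45 \right)} - h{\left(-45 \right)} = \left(24 + 4 \cdot 45\right) - \frac{90 \left(-19 - 45 \left(-5 - 45\right)\right)}{41 + 10 \left(-45\right)} = \left(24 + 180\right) - \frac{90 \left(-19 - -2250\right)}{41 - 450} = 204 - \frac{90 \left(-19 + 2250\right)}{-409} = 204 - 90 \left(- \frac{1}{409}\right) 2231 = 204 - - \frac{200790}{409} = 204 + \frac{200790}{409} = \frac{284226}{409}$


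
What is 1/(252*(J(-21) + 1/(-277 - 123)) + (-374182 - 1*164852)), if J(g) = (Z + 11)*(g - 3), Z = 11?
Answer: -100/67209063 ≈ -1.4879e-6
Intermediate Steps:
J(g) = -66 + 22*g (J(g) = (11 + 11)*(g - 3) = 22*(-3 + g) = -66 + 22*g)
1/(252*(J(-21) + 1/(-277 - 123)) + (-374182 - 1*164852)) = 1/(252*((-66 + 22*(-21)) + 1/(-277 - 123)) + (-374182 - 1*164852)) = 1/(252*((-66 - 462) + 1/(-400)) + (-374182 - 164852)) = 1/(252*(-528 - 1/400) - 539034) = 1/(252*(-211201/400) - 539034) = 1/(-13305663/100 - 539034) = 1/(-67209063/100) = -100/67209063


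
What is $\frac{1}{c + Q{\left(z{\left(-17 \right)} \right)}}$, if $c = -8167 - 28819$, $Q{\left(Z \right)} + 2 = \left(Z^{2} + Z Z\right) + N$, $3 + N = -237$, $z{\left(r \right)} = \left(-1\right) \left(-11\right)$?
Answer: $- \frac{1}{36986} \approx -2.7037 \cdot 10^{-5}$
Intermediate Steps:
$z{\left(r \right)} = 11$
$N = -240$ ($N = -3 - 237 = -240$)
$Q{\left(Z \right)} = -242 + 2 Z^{2}$ ($Q{\left(Z \right)} = -2 - \left(240 - Z^{2} - Z Z\right) = -2 + \left(\left(Z^{2} + Z^{2}\right) - 240\right) = -2 + \left(2 Z^{2} - 240\right) = -2 + \left(-240 + 2 Z^{2}\right) = -242 + 2 Z^{2}$)
$c = -36986$ ($c = -8167 - 28819 = -36986$)
$\frac{1}{c + Q{\left(z{\left(-17 \right)} \right)}} = \frac{1}{-36986 - \left(242 - 2 \cdot 11^{2}\right)} = \frac{1}{-36986 + \left(-242 + 2 \cdot 121\right)} = \frac{1}{-36986 + \left(-242 + 242\right)} = \frac{1}{-36986 + 0} = \frac{1}{-36986} = - \frac{1}{36986}$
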